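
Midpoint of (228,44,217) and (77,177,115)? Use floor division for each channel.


Midpoint: each channel = ⌊(C₁+C₂)/2⌋
R: ⌊(228+77)/2⌋ = 152
G: ⌊(44+177)/2⌋ = 110
B: ⌊(217+115)/2⌋ = 166
= RGB(152, 110, 166)


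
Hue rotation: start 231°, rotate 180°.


New hue = (H + rotation) mod 360
New hue = (231 + 180) mod 360
= 411 mod 360
= 51°


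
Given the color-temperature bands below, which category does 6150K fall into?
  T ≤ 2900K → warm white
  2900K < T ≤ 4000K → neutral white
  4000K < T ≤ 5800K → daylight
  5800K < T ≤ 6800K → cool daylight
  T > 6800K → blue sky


Temperature: 6150K
5800K < 6150K ≤ 6800K → cool daylight
Classification: cool daylight


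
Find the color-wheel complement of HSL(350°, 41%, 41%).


Complement = opposite side of color wheel = hue + 180°
H' = (350 + 180) mod 360 = 170°
S and L unchanged.
= HSL(170°, 41%, 41%)


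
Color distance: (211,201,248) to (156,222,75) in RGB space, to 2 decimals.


d = √[(R₁-R₂)² + (G₁-G₂)² + (B₁-B₂)²]
d = √[(211-156)² + (201-222)² + (248-75)²]
d = √[3025 + 441 + 29929]
d = √33395
d ≈ 182.74


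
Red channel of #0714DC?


Color: #0714DC
R = 07 = 7
G = 14 = 20
B = DC = 220
Red = 7


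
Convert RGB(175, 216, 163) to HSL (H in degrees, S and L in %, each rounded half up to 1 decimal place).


Normalize: R'=175/255≈0.6863, G'=216/255≈0.8471, B'=163/255≈0.6392
Max=216/255, Min=163/255, Δ=Max-Min=53/255
L = (Max+Min)/2 = (216+163)/510 = 379/510 = 0.74313… → L = 74.3%
L > 0.5 → S = Δ/(2-Max-Min) = 53/(510-216-163) = 53/131 = 0.40458… → S = 40.5%
(the 1/255 factors cancel in S and H, so raw channel differences can be used)
Max is G' → H = 60 × ((B-R)/Δ + 2) = 60 × ((163-175)/53 + 2)
  -12/53 + 2 = -0.2264… + 2 = 1.7735…
  H = 60 × 1.7735… = 106.415…° → H = 106.4°
= HSL(106.4°, 40.5%, 74.3%)


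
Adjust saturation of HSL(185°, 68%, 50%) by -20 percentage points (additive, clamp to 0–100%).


Original S = 68%
Adjustment = -20 percentage points
New S = 68 + (-20) = 48
Clamp to [0, 100] → 48
= HSL(185°, 48%, 50%)


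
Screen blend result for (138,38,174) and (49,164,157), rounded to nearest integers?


Screen: C = 255 - (255-A)×(255-B)/255, rounded to nearest integer
R: 255 - (255-138)×(255-49)/255 = 255 - 24102/255 ≈ 255 - 94.518 = 160.482 → 160
G: 255 - (255-38)×(255-164)/255 = 255 - 19747/255 ≈ 255 - 77.439 = 177.561 → 178
B: 255 - (255-174)×(255-157)/255 = 255 - 7938/255 ≈ 255 - 31.129 = 223.871 → 224
= RGB(160, 178, 224)


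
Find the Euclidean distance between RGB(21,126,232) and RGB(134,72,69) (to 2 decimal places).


d = √[(R₁-R₂)² + (G₁-G₂)² + (B₁-B₂)²]
d = √[(21-134)² + (126-72)² + (232-69)²]
d = √[12769 + 2916 + 26569]
d = √42254
d ≈ 205.56


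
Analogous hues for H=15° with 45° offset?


Base hue: 15°
Left analog: (15 - 45) mod 360 = 330°
Right analog: (15 + 45) mod 360 = 60°
Analogous hues = 330° and 60°


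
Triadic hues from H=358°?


Triadic: equally spaced at 120° intervals
H1 = 358°
H2 = (358 + 120) mod 360 = 118°
H3 = (358 + 240) mod 360 = 238°
Triadic = 358°, 118°, 238°


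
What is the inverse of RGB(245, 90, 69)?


Invert: (255-R, 255-G, 255-B)
R: 255-245 = 10
G: 255-90 = 165
B: 255-69 = 186
= RGB(10, 165, 186)


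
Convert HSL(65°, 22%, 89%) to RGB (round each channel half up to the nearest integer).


H=65°, S=0.22, L=0.89
C = (1-|2L-1|)×S = (1-|0.78|)×0.22 = 0.0484
H' = H/60 = 65/60 ≈ 1.0833; X = C×(1-|H' mod 2 - 1|) ≈ 0.0444
m = L - C/2 = 0.89 - 0.0242 = 0.8658
Sector ⌊H'⌋ = 1 → (R',G',B') = (≈0.0444, 0.0484, 0.0)
RGB = ((R'+m)×255, (G'+m)×255, (B'+m)×255) = (232.0925, 233.121, 220.779)
Round half up → RGB(232, 233, 221)


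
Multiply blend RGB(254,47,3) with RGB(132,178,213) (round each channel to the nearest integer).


Multiply: C = A×B/255, rounded to nearest integer
R: 254×132/255 = 33528/255 ≈ 131.482 → 131
G: 47×178/255 = 8366/255 ≈ 32.808 → 33
B: 3×213/255 = 639/255 ≈ 2.506 → 3
= RGB(131, 33, 3)


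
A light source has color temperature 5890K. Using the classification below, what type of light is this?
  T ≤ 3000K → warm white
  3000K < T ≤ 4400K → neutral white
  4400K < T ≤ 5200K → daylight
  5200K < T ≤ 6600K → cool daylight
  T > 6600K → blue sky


Temperature: 5890K
5200K < 5890K ≤ 6600K → cool daylight
Classification: cool daylight


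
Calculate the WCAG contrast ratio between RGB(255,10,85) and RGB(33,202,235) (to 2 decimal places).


Linearize each sRGB channel c=v/255: c/12.92 if c ≤ 0.04045 else ((c+0.055)/1.055)^2.4
L = 0.2126×R_lin + 0.7152×G_lin + 0.0722×B_lin
Color 1 (255,10,85):
  R=255: 255/255≈1.0000 > 0.04045 → ((1.0000+0.055)/1.055)^2.4 ≈ 1.00000
  G=10: 10/255≈0.0392 ≤ 0.04045 → 0.0392/12.92 ≈ 0.00304
  B=85: 85/255≈0.3333 > 0.04045 → ((0.3333+0.055)/1.055)^2.4 ≈ 0.09084
  L1 = 0.2126×1.00000 + 0.7152×0.00304 + 0.0722×0.09084 ≈ 0.22133
Color 2 (33,202,235):
  R=33: 33/255≈0.1294 > 0.04045 → ((0.1294+0.055)/1.055)^2.4 ≈ 0.01521
  G=202: 202/255≈0.7922 > 0.04045 → ((0.7922+0.055)/1.055)^2.4 ≈ 0.59062
  B=235: 235/255≈0.9216 > 0.04045 → ((0.9216+0.055)/1.055)^2.4 ≈ 0.83077
  L2 = 0.2126×0.01521 + 0.7152×0.59062 + 0.0722×0.83077 ≈ 0.48563
Lighter = 0.48563, Darker = 0.22133
Ratio = (L_lighter + 0.05) / (L_darker + 0.05)
Ratio = (0.48563 + 0.05) / (0.22133 + 0.05) = 0.53563 / 0.27133 ≈ 1.9741
Ratio ≈ 1.97:1


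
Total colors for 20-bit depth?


Colors = 2^bits = 2^20
= 1,048,576 colors


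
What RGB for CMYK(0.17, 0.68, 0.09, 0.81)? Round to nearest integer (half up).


R = 255 × (1-C) × (1-K) = 255 × 0.83 × 0.19 = 40.2135 → 40
G = 255 × (1-M) × (1-K) = 255 × 0.32 × 0.19 = 15.504 → 16
B = 255 × (1-Y) × (1-K) = 255 × 0.91 × 0.19 = 44.0895 → 44
= RGB(40, 16, 44)


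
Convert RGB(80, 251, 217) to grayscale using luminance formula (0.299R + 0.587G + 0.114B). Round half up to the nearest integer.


Gray = 0.299×R + 0.587×G + 0.114×B
Gray = 0.299×80 + 0.587×251 + 0.114×217
Gray = 23.920 + 147.337 + 24.738
Gray = 195.995 → round half up → 196
Gray = 196


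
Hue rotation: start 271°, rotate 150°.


New hue = (H + rotation) mod 360
New hue = (271 + 150) mod 360
= 421 mod 360
= 61°


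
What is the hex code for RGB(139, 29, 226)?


R = 139 → 8B (hex)
G = 29 → 1D (hex)
B = 226 → E2 (hex)
Hex = #8B1DE2


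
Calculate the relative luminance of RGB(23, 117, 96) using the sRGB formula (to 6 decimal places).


Linearize each channel (sRGB transfer function): c = v/255; c_lin = c/12.92 if c ≤ 0.04045, else ((c+0.055)/1.055)^2.4
  R: 23/255 ≈ 0.090196 > 0.04045 → ((0.090196+0.055)/1.055)^2.4 ≈ 0.008568
  G: 117/255 ≈ 0.458824 > 0.04045 → ((0.458824+0.055)/1.055)^2.4 ≈ 0.177888
  B: 96/255 ≈ 0.376471 > 0.04045 → ((0.376471+0.055)/1.055)^2.4 ≈ 0.116971
R_lin = 0.008568, G_lin = 0.177888, B_lin = 0.116971
L = 0.2126×R + 0.7152×G + 0.0722×B
L = 0.2126×0.008568 + 0.7152×0.177888 + 0.0722×0.116971
L ≈ 0.137493


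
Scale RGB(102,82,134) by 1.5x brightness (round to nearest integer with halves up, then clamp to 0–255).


Multiply each channel by 1.5, round half up, clamp to [0, 255]
R: 102×1.5 = 153
G: 82×1.5 = 123
B: 134×1.5 = 201
= RGB(153, 123, 201)


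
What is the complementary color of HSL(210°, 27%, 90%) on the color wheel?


Complement = opposite side of color wheel = hue + 180°
H' = (210 + 180) mod 360 = 30°
S and L unchanged.
= HSL(30°, 27%, 90%)


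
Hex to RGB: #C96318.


C9 → 201 (R)
63 → 99 (G)
18 → 24 (B)
= RGB(201, 99, 24)


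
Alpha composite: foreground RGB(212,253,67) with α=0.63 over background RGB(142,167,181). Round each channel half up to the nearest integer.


C = α×F + (1-α)×B, with 1-α = 0.37
R: 0.63×212 + 0.37×142 = 133.56 + 52.54 = 186.10 → 186
G: 0.63×253 + 0.37×167 = 159.39 + 61.79 = 221.18 → 221
B: 0.63×67 + 0.37×181 = 42.21 + 66.97 = 109.18 → 109
= RGB(186, 221, 109)


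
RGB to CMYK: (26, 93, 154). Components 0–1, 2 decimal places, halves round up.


R'=26/255≈0.1020, G'=93/255≈0.3647, B'=154/255≈0.6039
K = 1 - max(R',G',B') = 1 - 154/255 = 101/255 = 0.39607… → 0.40
(1-R'-K)/(1-K) simplifies to (max-R)/max with max = 154:
C = (154-26)/154 = 128/154 = 0.83116… → 0.83
M = (154-93)/154 = 61/154 = 0.39610… → 0.40
Y = (154-154)/154 = 0/154 = 0 → 0.00
= CMYK(0.83, 0.40, 0.00, 0.40)


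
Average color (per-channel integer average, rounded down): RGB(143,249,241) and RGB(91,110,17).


Midpoint: each channel = ⌊(C₁+C₂)/2⌋
R: ⌊(143+91)/2⌋ = 117
G: ⌊(249+110)/2⌋ = 179
B: ⌊(241+17)/2⌋ = 129
= RGB(117, 179, 129)


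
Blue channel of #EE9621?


Color: #EE9621
R = EE = 238
G = 96 = 150
B = 21 = 33
Blue = 33


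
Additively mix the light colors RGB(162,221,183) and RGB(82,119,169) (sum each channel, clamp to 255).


Additive: each channel = min(255, C₁+C₂)
R: 162+82 = 244 → 244
G: 221+119 = 340 → 255
B: 183+169 = 352 → 255
= RGB(244, 255, 255)


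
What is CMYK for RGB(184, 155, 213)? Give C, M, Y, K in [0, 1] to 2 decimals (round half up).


R'=184/255≈0.7216, G'=155/255≈0.6078, B'=213/255≈0.8353
K = 1 - max(R',G',B') = 1 - 213/255 = 42/255 = 0.16470… → 0.16
(1-R'-K)/(1-K) simplifies to (max-R)/max with max = 213:
C = (213-184)/213 = 29/213 = 0.13615… → 0.14
M = (213-155)/213 = 58/213 = 0.27230… → 0.27
Y = (213-213)/213 = 0/213 = 0 → 0.00
= CMYK(0.14, 0.27, 0.00, 0.16)


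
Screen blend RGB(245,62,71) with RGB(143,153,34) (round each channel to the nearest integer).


Screen: C = 255 - (255-A)×(255-B)/255, rounded to nearest integer
R: 255 - (255-245)×(255-143)/255 = 255 - 1120/255 ≈ 255 - 4.392 = 250.608 → 251
G: 255 - (255-62)×(255-153)/255 = 255 - 19686/255 ≈ 255 - 77.200 = 177.800 → 178
B: 255 - (255-71)×(255-34)/255 = 255 - 40664/255 ≈ 255 - 159.467 = 95.533 → 96
= RGB(251, 178, 96)


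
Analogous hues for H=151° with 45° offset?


Base hue: 151°
Left analog: (151 - 45) mod 360 = 106°
Right analog: (151 + 45) mod 360 = 196°
Analogous hues = 106° and 196°


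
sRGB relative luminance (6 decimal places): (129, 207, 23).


Linearize each channel (sRGB transfer function): c = v/255; c_lin = c/12.92 if c ≤ 0.04045, else ((c+0.055)/1.055)^2.4
  R: 129/255 ≈ 0.505882 > 0.04045 → ((0.505882+0.055)/1.055)^2.4 ≈ 0.219526
  G: 207/255 ≈ 0.811765 > 0.04045 → ((0.811765+0.055)/1.055)^2.4 ≈ 0.623960
  B: 23/255 ≈ 0.090196 > 0.04045 → ((0.090196+0.055)/1.055)^2.4 ≈ 0.008568
R_lin = 0.219526, G_lin = 0.623960, B_lin = 0.008568
L = 0.2126×R + 0.7152×G + 0.0722×B
L = 0.2126×0.219526 + 0.7152×0.623960 + 0.0722×0.008568
L ≈ 0.493546


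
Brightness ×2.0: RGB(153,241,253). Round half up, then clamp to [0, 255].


Multiply each channel by 2.0, round half up, clamp to [0, 255]
R: 153×2.0 = 306 → clamp → 255
G: 241×2.0 = 482 → clamp → 255
B: 253×2.0 = 506 → clamp → 255
= RGB(255, 255, 255)


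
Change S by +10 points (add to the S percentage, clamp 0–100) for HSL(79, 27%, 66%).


Original S = 27%
Adjustment = +10 percentage points
New S = 27 + (10) = 37
Clamp to [0, 100] → 37
= HSL(79°, 37%, 66%)


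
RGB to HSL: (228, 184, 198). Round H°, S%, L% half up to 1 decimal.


Normalize: R'=228/255≈0.8941, G'=184/255≈0.7216, B'=198/255≈0.7765
Max=228/255, Min=184/255, Δ=Max-Min=44/255
L = (Max+Min)/2 = (228+184)/510 = 412/510 = 0.80784… → L = 80.8%
L > 0.5 → S = Δ/(2-Max-Min) = 44/(510-228-184) = 44/98 = 0.44897… → S = 44.9%
(the 1/255 factors cancel in S and H, so raw channel differences can be used)
Max is R' → H = 60 × (((G-B)/Δ) mod 6) = 60 × (((184-198)/44) mod 6)
  (-14)/44 = -0.3181…; negative, so add 6 → 5.6818…
  H = 60 × 5.6818… = 340.909…° → H = 340.9°
= HSL(340.9°, 44.9%, 80.8%)


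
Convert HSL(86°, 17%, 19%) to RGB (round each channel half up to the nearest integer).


H=86°, S=0.17, L=0.19
C = (1-|2L-1|)×S = (1-|-0.62|)×0.17 = 0.0646
H' = H/60 = 86/60 ≈ 1.4333; X = C×(1-|H' mod 2 - 1|) ≈ 0.0366
m = L - C/2 = 0.19 - 0.0323 = 0.1577
Sector ⌊H'⌋ = 1 → (R',G',B') = (≈0.0366, 0.0646, 0.0)
RGB = ((R'+m)×255, (G'+m)×255, (B'+m)×255) = (49.5482, 56.6865, 40.2135)
Round half up → RGB(50, 57, 40)


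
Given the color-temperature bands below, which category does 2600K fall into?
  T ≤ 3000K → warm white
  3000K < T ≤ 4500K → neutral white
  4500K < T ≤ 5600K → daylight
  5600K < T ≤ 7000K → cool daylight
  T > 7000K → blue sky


Temperature: 2600K
2600K ≤ 3000K → warm white
Classification: warm white


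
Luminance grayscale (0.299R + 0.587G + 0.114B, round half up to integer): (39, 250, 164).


Gray = 0.299×R + 0.587×G + 0.114×B
Gray = 0.299×39 + 0.587×250 + 0.114×164
Gray = 11.661 + 146.750 + 18.696
Gray = 177.107 → round half up → 177
Gray = 177


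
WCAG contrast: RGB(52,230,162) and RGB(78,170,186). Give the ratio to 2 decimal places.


Linearize each sRGB channel c=v/255: c/12.92 if c ≤ 0.04045 else ((c+0.055)/1.055)^2.4
L = 0.2126×R_lin + 0.7152×G_lin + 0.0722×B_lin
Color 1 (52,230,162):
  R=52: 52/255≈0.2039 > 0.04045 → ((0.2039+0.055)/1.055)^2.4 ≈ 0.03434
  G=230: 230/255≈0.9020 > 0.04045 → ((0.9020+0.055)/1.055)^2.4 ≈ 0.79130
  B=162: 162/255≈0.6353 > 0.04045 → ((0.6353+0.055)/1.055)^2.4 ≈ 0.36131
  L1 = 0.2126×0.03434 + 0.7152×0.79130 + 0.0722×0.36131 ≈ 0.59932
Color 2 (78,170,186):
  R=78: 78/255≈0.3059 > 0.04045 → ((0.3059+0.055)/1.055)^2.4 ≈ 0.07619
  G=170: 170/255≈0.6667 > 0.04045 → ((0.6667+0.055)/1.055)^2.4 ≈ 0.40198
  B=186: 186/255≈0.7294 > 0.04045 → ((0.7294+0.055)/1.055)^2.4 ≈ 0.49102
  L2 = 0.2126×0.07619 + 0.7152×0.40198 + 0.0722×0.49102 ≈ 0.33914
Lighter = 0.59932, Darker = 0.33914
Ratio = (L_lighter + 0.05) / (L_darker + 0.05)
Ratio = (0.59932 + 0.05) / (0.33914 + 0.05) = 0.64932 / 0.38914 ≈ 1.6686
Ratio ≈ 1.67:1


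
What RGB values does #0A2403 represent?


0A → 10 (R)
24 → 36 (G)
03 → 3 (B)
= RGB(10, 36, 3)


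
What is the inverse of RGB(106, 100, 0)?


Invert: (255-R, 255-G, 255-B)
R: 255-106 = 149
G: 255-100 = 155
B: 255-0 = 255
= RGB(149, 155, 255)


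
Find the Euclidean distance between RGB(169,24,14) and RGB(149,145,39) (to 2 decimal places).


d = √[(R₁-R₂)² + (G₁-G₂)² + (B₁-B₂)²]
d = √[(169-149)² + (24-145)² + (14-39)²]
d = √[400 + 14641 + 625]
d = √15666
d ≈ 125.16


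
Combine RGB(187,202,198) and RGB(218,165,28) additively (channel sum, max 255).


Additive: each channel = min(255, C₁+C₂)
R: 187+218 = 405 → 255
G: 202+165 = 367 → 255
B: 198+28 = 226 → 226
= RGB(255, 255, 226)


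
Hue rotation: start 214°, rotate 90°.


New hue = (H + rotation) mod 360
New hue = (214 + 90) mod 360
= 304 mod 360
= 304°


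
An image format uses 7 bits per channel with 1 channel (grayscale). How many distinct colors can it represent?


Total bits = 7 bits/channel × 1 channels = 7 bits
Distinct colors = 2^7
= 128 colors


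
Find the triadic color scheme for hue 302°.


Triadic: equally spaced at 120° intervals
H1 = 302°
H2 = (302 + 120) mod 360 = 62°
H3 = (302 + 240) mod 360 = 182°
Triadic = 302°, 62°, 182°


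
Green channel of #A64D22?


Color: #A64D22
R = A6 = 166
G = 4D = 77
B = 22 = 34
Green = 77


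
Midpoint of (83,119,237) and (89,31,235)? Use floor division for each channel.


Midpoint: each channel = ⌊(C₁+C₂)/2⌋
R: ⌊(83+89)/2⌋ = 86
G: ⌊(119+31)/2⌋ = 75
B: ⌊(237+235)/2⌋ = 236
= RGB(86, 75, 236)


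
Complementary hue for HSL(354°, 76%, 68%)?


Complement = opposite side of color wheel = hue + 180°
H' = (354 + 180) mod 360 = 174°
S and L unchanged.
= HSL(174°, 76%, 68%)


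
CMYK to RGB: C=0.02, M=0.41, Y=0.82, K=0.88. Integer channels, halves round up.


R = 255 × (1-C) × (1-K) = 255 × 0.98 × 0.12 = 29.988 → 30
G = 255 × (1-M) × (1-K) = 255 × 0.59 × 0.12 = 18.054 → 18
B = 255 × (1-Y) × (1-K) = 255 × 0.18 × 0.12 = 5.508 → 6
= RGB(30, 18, 6)


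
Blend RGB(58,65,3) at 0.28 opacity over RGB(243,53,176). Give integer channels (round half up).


C = α×F + (1-α)×B, with 1-α = 0.72
R: 0.28×58 + 0.72×243 = 16.24 + 174.96 = 191.20 → 191
G: 0.28×65 + 0.72×53 = 18.20 + 38.16 = 56.36 → 56
B: 0.28×3 + 0.72×176 = 0.84 + 126.72 = 127.56 → 128
= RGB(191, 56, 128)


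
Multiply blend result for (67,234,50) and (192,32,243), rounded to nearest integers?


Multiply: C = A×B/255, rounded to nearest integer
R: 67×192/255 = 12864/255 ≈ 50.447 → 50
G: 234×32/255 = 7488/255 ≈ 29.365 → 29
B: 50×243/255 = 12150/255 ≈ 47.647 → 48
= RGB(50, 29, 48)


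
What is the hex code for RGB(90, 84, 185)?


R = 90 → 5A (hex)
G = 84 → 54 (hex)
B = 185 → B9 (hex)
Hex = #5A54B9


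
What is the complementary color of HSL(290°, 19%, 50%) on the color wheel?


Complement = opposite side of color wheel = hue + 180°
H' = (290 + 180) mod 360 = 110°
S and L unchanged.
= HSL(110°, 19%, 50%)


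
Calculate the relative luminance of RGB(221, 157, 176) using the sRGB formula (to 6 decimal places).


Linearize each channel (sRGB transfer function): c = v/255; c_lin = c/12.92 if c ≤ 0.04045, else ((c+0.055)/1.055)^2.4
  R: 221/255 ≈ 0.866667 > 0.04045 → ((0.866667+0.055)/1.055)^2.4 ≈ 0.723055
  G: 157/255 ≈ 0.615686 > 0.04045 → ((0.615686+0.055)/1.055)^2.4 ≈ 0.337164
  B: 176/255 ≈ 0.690196 > 0.04045 → ((0.690196+0.055)/1.055)^2.4 ≈ 0.434154
R_lin = 0.723055, G_lin = 0.337164, B_lin = 0.434154
L = 0.2126×R + 0.7152×G + 0.0722×B
L = 0.2126×0.723055 + 0.7152×0.337164 + 0.0722×0.434154
L ≈ 0.426207


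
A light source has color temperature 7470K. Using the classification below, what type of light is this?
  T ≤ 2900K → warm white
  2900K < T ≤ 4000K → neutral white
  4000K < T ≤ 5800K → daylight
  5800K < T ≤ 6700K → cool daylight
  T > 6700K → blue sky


Temperature: 7470K
7470K > 6700K → blue sky
Classification: blue sky


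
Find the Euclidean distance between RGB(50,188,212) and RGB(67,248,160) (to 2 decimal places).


d = √[(R₁-R₂)² + (G₁-G₂)² + (B₁-B₂)²]
d = √[(50-67)² + (188-248)² + (212-160)²]
d = √[289 + 3600 + 2704]
d = √6593
d ≈ 81.20


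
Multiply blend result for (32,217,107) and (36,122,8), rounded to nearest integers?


Multiply: C = A×B/255, rounded to nearest integer
R: 32×36/255 = 1152/255 ≈ 4.518 → 5
G: 217×122/255 = 26474/255 ≈ 103.820 → 104
B: 107×8/255 = 856/255 ≈ 3.357 → 3
= RGB(5, 104, 3)


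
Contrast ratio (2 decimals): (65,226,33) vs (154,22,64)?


Linearize each sRGB channel c=v/255: c/12.92 if c ≤ 0.04045 else ((c+0.055)/1.055)^2.4
L = 0.2126×R_lin + 0.7152×G_lin + 0.0722×B_lin
Color 1 (65,226,33):
  R=65: 65/255≈0.2549 > 0.04045 → ((0.2549+0.055)/1.055)^2.4 ≈ 0.05286
  G=226: 226/255≈0.8863 > 0.04045 → ((0.8863+0.055)/1.055)^2.4 ≈ 0.76052
  B=33: 33/255≈0.1294 > 0.04045 → ((0.1294+0.055)/1.055)^2.4 ≈ 0.01521
  L1 = 0.2126×0.05286 + 0.7152×0.76052 + 0.0722×0.01521 ≈ 0.55626
Color 2 (154,22,64):
  R=154: 154/255≈0.6039 > 0.04045 → ((0.6039+0.055)/1.055)^2.4 ≈ 0.32314
  G=22: 22/255≈0.0863 > 0.04045 → ((0.0863+0.055)/1.055)^2.4 ≈ 0.00802
  B=64: 64/255≈0.2510 > 0.04045 → ((0.2510+0.055)/1.055)^2.4 ≈ 0.05127
  L2 = 0.2126×0.32314 + 0.7152×0.00802 + 0.0722×0.05127 ≈ 0.07814
Lighter = 0.55626, Darker = 0.07814
Ratio = (L_lighter + 0.05) / (L_darker + 0.05)
Ratio = (0.55626 + 0.05) / (0.07814 + 0.05) = 0.60626 / 0.12814 ≈ 4.7313
Ratio ≈ 4.73:1


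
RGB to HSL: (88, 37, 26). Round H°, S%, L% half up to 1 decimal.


Normalize: R'=88/255≈0.3451, G'=37/255≈0.1451, B'=26/255≈0.1020
Max=88/255, Min=26/255, Δ=Max-Min=62/255
L = (Max+Min)/2 = (88+26)/510 = 114/510 = 0.22352… → L = 22.4%
L ≤ 0.5 → S = Δ/(Max+Min) = 62/(88+26) = 62/114 = 0.54385… → S = 54.4%
(the 1/255 factors cancel in S and H, so raw channel differences can be used)
Max is R' → H = 60 × (((G-B)/Δ) mod 6) = 60 × (((37-26)/62) mod 6)
  11/62 = 0.1774…
  H = 60 × 0.1774… = 10.645…° → H = 10.6°
= HSL(10.6°, 54.4%, 22.4%)


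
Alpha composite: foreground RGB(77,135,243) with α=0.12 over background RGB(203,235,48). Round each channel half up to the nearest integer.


C = α×F + (1-α)×B, with 1-α = 0.88
R: 0.12×77 + 0.88×203 = 9.24 + 178.64 = 187.88 → 188
G: 0.12×135 + 0.88×235 = 16.20 + 206.80 = 223.00 → 223
B: 0.12×243 + 0.88×48 = 29.16 + 42.24 = 71.40 → 71
= RGB(188, 223, 71)


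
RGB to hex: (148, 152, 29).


R = 148 → 94 (hex)
G = 152 → 98 (hex)
B = 29 → 1D (hex)
Hex = #94981D


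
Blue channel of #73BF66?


Color: #73BF66
R = 73 = 115
G = BF = 191
B = 66 = 102
Blue = 102


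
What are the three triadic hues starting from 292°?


Triadic: equally spaced at 120° intervals
H1 = 292°
H2 = (292 + 120) mod 360 = 52°
H3 = (292 + 240) mod 360 = 172°
Triadic = 292°, 52°, 172°


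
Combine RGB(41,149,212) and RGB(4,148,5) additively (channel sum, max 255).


Additive: each channel = min(255, C₁+C₂)
R: 41+4 = 45 → 45
G: 149+148 = 297 → 255
B: 212+5 = 217 → 217
= RGB(45, 255, 217)


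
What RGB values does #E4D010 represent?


E4 → 228 (R)
D0 → 208 (G)
10 → 16 (B)
= RGB(228, 208, 16)


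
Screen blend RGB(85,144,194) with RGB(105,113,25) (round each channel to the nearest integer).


Screen: C = 255 - (255-A)×(255-B)/255, rounded to nearest integer
R: 255 - (255-85)×(255-105)/255 = 255 - 25500/255 ≈ 255 - 100.000 = 155.000 → 155
G: 255 - (255-144)×(255-113)/255 = 255 - 15762/255 ≈ 255 - 61.812 = 193.188 → 193
B: 255 - (255-194)×(255-25)/255 = 255 - 14030/255 ≈ 255 - 55.020 = 199.980 → 200
= RGB(155, 193, 200)


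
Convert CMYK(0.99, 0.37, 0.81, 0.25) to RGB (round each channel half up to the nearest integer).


R = 255 × (1-C) × (1-K) = 255 × 0.01 × 0.75 = 1.9125 → 2
G = 255 × (1-M) × (1-K) = 255 × 0.63 × 0.75 = 120.4875 → 120
B = 255 × (1-Y) × (1-K) = 255 × 0.19 × 0.75 = 36.3375 → 36
= RGB(2, 120, 36)


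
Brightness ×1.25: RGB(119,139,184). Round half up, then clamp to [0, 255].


Multiply each channel by 1.25, round half up, clamp to [0, 255]
R: 119×1.25 = 148.75 → round → 149
G: 139×1.25 = 173.75 → round → 174
B: 184×1.25 = 230
= RGB(149, 174, 230)


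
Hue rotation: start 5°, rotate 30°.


New hue = (H + rotation) mod 360
New hue = (5 + 30) mod 360
= 35 mod 360
= 35°


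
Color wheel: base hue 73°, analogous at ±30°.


Base hue: 73°
Left analog: (73 - 30) mod 360 = 43°
Right analog: (73 + 30) mod 360 = 103°
Analogous hues = 43° and 103°


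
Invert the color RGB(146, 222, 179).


Invert: (255-R, 255-G, 255-B)
R: 255-146 = 109
G: 255-222 = 33
B: 255-179 = 76
= RGB(109, 33, 76)


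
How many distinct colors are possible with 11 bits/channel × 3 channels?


Total bits = 11 bits/channel × 3 channels = 33 bits
Distinct colors = 2^33
= 8,589,934,592 colors


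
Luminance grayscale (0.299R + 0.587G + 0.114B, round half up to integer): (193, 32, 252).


Gray = 0.299×R + 0.587×G + 0.114×B
Gray = 0.299×193 + 0.587×32 + 0.114×252
Gray = 57.707 + 18.784 + 28.728
Gray = 105.219 → round half up → 105
Gray = 105


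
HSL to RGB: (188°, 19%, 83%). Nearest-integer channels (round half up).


H=188°, S=0.19, L=0.83
C = (1-|2L-1|)×S = (1-|0.66|)×0.19 = 0.0646
H' = H/60 = 188/60 ≈ 3.1333; X = C×(1-|H' mod 2 - 1|) ≈ 0.0560
m = L - C/2 = 0.83 - 0.0323 = 0.7977
Sector ⌊H'⌋ = 3 → (R',G',B') = (0.0, ≈0.0560, 0.0646)
RGB = ((R'+m)×255, (G'+m)×255, (B'+m)×255) = (203.4135, 217.6901, 219.8865)
Round half up → RGB(203, 218, 220)


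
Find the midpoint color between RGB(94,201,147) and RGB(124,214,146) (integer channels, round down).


Midpoint: each channel = ⌊(C₁+C₂)/2⌋
R: ⌊(94+124)/2⌋ = 109
G: ⌊(201+214)/2⌋ = 207
B: ⌊(147+146)/2⌋ = 146
= RGB(109, 207, 146)


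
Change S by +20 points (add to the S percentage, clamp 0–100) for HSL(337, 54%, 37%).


Original S = 54%
Adjustment = +20 percentage points
New S = 54 + (20) = 74
Clamp to [0, 100] → 74
= HSL(337°, 74%, 37%)


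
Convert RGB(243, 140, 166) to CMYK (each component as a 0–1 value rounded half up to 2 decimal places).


R'=243/255≈0.9529, G'=140/255≈0.5490, B'=166/255≈0.6510
K = 1 - max(R',G',B') = 1 - 243/255 = 12/255 = 0.04705… → 0.05
(1-R'-K)/(1-K) simplifies to (max-R)/max with max = 243:
C = (243-243)/243 = 0/243 = 0 → 0.00
M = (243-140)/243 = 103/243 = 0.42386… → 0.42
Y = (243-166)/243 = 77/243 = 0.31687… → 0.32
= CMYK(0.00, 0.42, 0.32, 0.05)


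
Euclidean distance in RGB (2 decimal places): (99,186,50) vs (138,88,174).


d = √[(R₁-R₂)² + (G₁-G₂)² + (B₁-B₂)²]
d = √[(99-138)² + (186-88)² + (50-174)²]
d = √[1521 + 9604 + 15376]
d = √26501
d ≈ 162.79


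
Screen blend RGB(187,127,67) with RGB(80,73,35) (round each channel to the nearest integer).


Screen: C = 255 - (255-A)×(255-B)/255, rounded to nearest integer
R: 255 - (255-187)×(255-80)/255 = 255 - 11900/255 ≈ 255 - 46.667 = 208.333 → 208
G: 255 - (255-127)×(255-73)/255 = 255 - 23296/255 ≈ 255 - 91.357 = 163.643 → 164
B: 255 - (255-67)×(255-35)/255 = 255 - 41360/255 ≈ 255 - 162.196 = 92.804 → 93
= RGB(208, 164, 93)


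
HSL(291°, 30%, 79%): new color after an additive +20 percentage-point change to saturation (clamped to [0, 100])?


Original S = 30%
Adjustment = +20 percentage points
New S = 30 + (20) = 50
Clamp to [0, 100] → 50
= HSL(291°, 50%, 79%)


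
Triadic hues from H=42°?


Triadic: equally spaced at 120° intervals
H1 = 42°
H2 = (42 + 120) mod 360 = 162°
H3 = (42 + 240) mod 360 = 282°
Triadic = 42°, 162°, 282°


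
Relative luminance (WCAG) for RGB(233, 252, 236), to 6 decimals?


Linearize each channel (sRGB transfer function): c = v/255; c_lin = c/12.92 if c ≤ 0.04045, else ((c+0.055)/1.055)^2.4
  R: 233/255 ≈ 0.913725 > 0.04045 → ((0.913725+0.055)/1.055)^2.4 ≈ 0.814847
  G: 252/255 ≈ 0.988235 > 0.04045 → ((0.988235+0.055)/1.055)^2.4 ≈ 0.973445
  B: 236/255 ≈ 0.925490 > 0.04045 → ((0.925490+0.055)/1.055)^2.4 ≈ 0.838799
R_lin = 0.814847, G_lin = 0.973445, B_lin = 0.838799
L = 0.2126×R + 0.7152×G + 0.0722×B
L = 0.2126×0.814847 + 0.7152×0.973445 + 0.0722×0.838799
L ≈ 0.930006


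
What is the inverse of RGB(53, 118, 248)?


Invert: (255-R, 255-G, 255-B)
R: 255-53 = 202
G: 255-118 = 137
B: 255-248 = 7
= RGB(202, 137, 7)


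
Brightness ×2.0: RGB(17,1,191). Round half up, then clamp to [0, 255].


Multiply each channel by 2.0, round half up, clamp to [0, 255]
R: 17×2.0 = 34
G: 1×2.0 = 2
B: 191×2.0 = 382 → clamp → 255
= RGB(34, 2, 255)


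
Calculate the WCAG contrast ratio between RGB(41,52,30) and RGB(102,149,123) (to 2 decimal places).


Linearize each sRGB channel c=v/255: c/12.92 if c ≤ 0.04045 else ((c+0.055)/1.055)^2.4
L = 0.2126×R_lin + 0.7152×G_lin + 0.0722×B_lin
Color 1 (41,52,30):
  R=41: 41/255≈0.1608 > 0.04045 → ((0.1608+0.055)/1.055)^2.4 ≈ 0.02217
  G=52: 52/255≈0.2039 > 0.04045 → ((0.2039+0.055)/1.055)^2.4 ≈ 0.03434
  B=30: 30/255≈0.1176 > 0.04045 → ((0.1176+0.055)/1.055)^2.4 ≈ 0.01298
  L1 = 0.2126×0.02217 + 0.7152×0.03434 + 0.0722×0.01298 ≈ 0.03021
Color 2 (102,149,123):
  R=102: 102/255≈0.4000 > 0.04045 → ((0.4000+0.055)/1.055)^2.4 ≈ 0.13287
  G=149: 149/255≈0.5843 > 0.04045 → ((0.5843+0.055)/1.055)^2.4 ≈ 0.30054
  B=123: 123/255≈0.4824 > 0.04045 → ((0.4824+0.055)/1.055)^2.4 ≈ 0.19807
  L2 = 0.2126×0.13287 + 0.7152×0.30054 + 0.0722×0.19807 ≈ 0.25750
Lighter = 0.25750, Darker = 0.03021
Ratio = (L_lighter + 0.05) / (L_darker + 0.05)
Ratio = (0.25750 + 0.05) / (0.03021 + 0.05) = 0.30750 / 0.08021 ≈ 3.8336
Ratio ≈ 3.83:1


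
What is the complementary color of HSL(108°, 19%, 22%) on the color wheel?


Complement = opposite side of color wheel = hue + 180°
H' = (108 + 180) mod 360 = 288°
S and L unchanged.
= HSL(288°, 19%, 22%)


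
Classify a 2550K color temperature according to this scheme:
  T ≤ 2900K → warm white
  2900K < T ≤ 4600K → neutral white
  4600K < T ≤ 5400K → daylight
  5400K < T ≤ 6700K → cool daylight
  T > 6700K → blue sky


Temperature: 2550K
2550K ≤ 2900K → warm white
Classification: warm white


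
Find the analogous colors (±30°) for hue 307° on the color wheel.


Base hue: 307°
Left analog: (307 - 30) mod 360 = 277°
Right analog: (307 + 30) mod 360 = 337°
Analogous hues = 277° and 337°


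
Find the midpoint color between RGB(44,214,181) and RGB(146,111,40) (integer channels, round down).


Midpoint: each channel = ⌊(C₁+C₂)/2⌋
R: ⌊(44+146)/2⌋ = 95
G: ⌊(214+111)/2⌋ = 162
B: ⌊(181+40)/2⌋ = 110
= RGB(95, 162, 110)


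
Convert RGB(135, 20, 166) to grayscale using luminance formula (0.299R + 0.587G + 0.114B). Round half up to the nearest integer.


Gray = 0.299×R + 0.587×G + 0.114×B
Gray = 0.299×135 + 0.587×20 + 0.114×166
Gray = 40.365 + 11.740 + 18.924
Gray = 71.029 → round half up → 71
Gray = 71


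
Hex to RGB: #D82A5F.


D8 → 216 (R)
2A → 42 (G)
5F → 95 (B)
= RGB(216, 42, 95)


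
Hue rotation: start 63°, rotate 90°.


New hue = (H + rotation) mod 360
New hue = (63 + 90) mod 360
= 153 mod 360
= 153°


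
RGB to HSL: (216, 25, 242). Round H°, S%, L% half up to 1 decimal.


Normalize: R'=216/255≈0.8471, G'=25/255≈0.0980, B'=242/255≈0.9490
Max=242/255, Min=25/255, Δ=Max-Min=217/255
L = (Max+Min)/2 = (242+25)/510 = 267/510 = 0.52352… → L = 52.4%
L > 0.5 → S = Δ/(2-Max-Min) = 217/(510-242-25) = 217/243 = 0.89300… → S = 89.3%
(the 1/255 factors cancel in S and H, so raw channel differences can be used)
Max is B' → H = 60 × ((R-G)/Δ + 4) = 60 × ((216-25)/217 + 4)
  191/217 + 4 = 0.8801… + 4 = 4.8801…
  H = 60 × 4.8801… = 292.811…° → H = 292.8°
= HSL(292.8°, 89.3%, 52.4%)


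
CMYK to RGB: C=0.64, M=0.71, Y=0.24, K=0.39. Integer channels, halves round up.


R = 255 × (1-C) × (1-K) = 255 × 0.36 × 0.61 = 55.998 → 56
G = 255 × (1-M) × (1-K) = 255 × 0.29 × 0.61 = 45.1095 → 45
B = 255 × (1-Y) × (1-K) = 255 × 0.76 × 0.61 = 118.218 → 118
= RGB(56, 45, 118)


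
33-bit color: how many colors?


Colors = 2^bits = 2^33
= 8,589,934,592 colors


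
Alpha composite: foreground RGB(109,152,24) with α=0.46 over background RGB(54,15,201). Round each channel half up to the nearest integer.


C = α×F + (1-α)×B, with 1-α = 0.54
R: 0.46×109 + 0.54×54 = 50.14 + 29.16 = 79.30 → 79
G: 0.46×152 + 0.54×15 = 69.92 + 8.10 = 78.02 → 78
B: 0.46×24 + 0.54×201 = 11.04 + 108.54 = 119.58 → 120
= RGB(79, 78, 120)


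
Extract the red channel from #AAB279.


Color: #AAB279
R = AA = 170
G = B2 = 178
B = 79 = 121
Red = 170


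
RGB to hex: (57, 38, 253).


R = 57 → 39 (hex)
G = 38 → 26 (hex)
B = 253 → FD (hex)
Hex = #3926FD


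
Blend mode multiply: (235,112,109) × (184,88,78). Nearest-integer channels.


Multiply: C = A×B/255, rounded to nearest integer
R: 235×184/255 = 43240/255 ≈ 169.569 → 170
G: 112×88/255 = 9856/255 ≈ 38.651 → 39
B: 109×78/255 = 8502/255 ≈ 33.341 → 33
= RGB(170, 39, 33)


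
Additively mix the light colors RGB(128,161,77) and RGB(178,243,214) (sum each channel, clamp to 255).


Additive: each channel = min(255, C₁+C₂)
R: 128+178 = 306 → 255
G: 161+243 = 404 → 255
B: 77+214 = 291 → 255
= RGB(255, 255, 255)


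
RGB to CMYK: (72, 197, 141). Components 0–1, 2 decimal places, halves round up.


R'=72/255≈0.2824, G'=197/255≈0.7725, B'=141/255≈0.5529
K = 1 - max(R',G',B') = 1 - 197/255 = 58/255 = 0.22745… → 0.23
(1-R'-K)/(1-K) simplifies to (max-R)/max with max = 197:
C = (197-72)/197 = 125/197 = 0.63451… → 0.63
M = (197-197)/197 = 0/197 = 0 → 0.00
Y = (197-141)/197 = 56/197 = 0.28426… → 0.28
= CMYK(0.63, 0.00, 0.28, 0.23)


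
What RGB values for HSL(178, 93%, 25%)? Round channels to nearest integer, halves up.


H=178°, S=0.93, L=0.25
C = (1-|2L-1|)×S = (1-|-0.50|)×0.93 = 0.465
H' = H/60 = 178/60 ≈ 2.9667; X = C×(1-|H' mod 2 - 1|) = 0.4495
m = L - C/2 = 0.25 - 0.2325 = 0.0175
Sector ⌊H'⌋ = 2 → (R',G',B') = (0.0, 0.465, 0.4495)
RGB = ((R'+m)×255, (G'+m)×255, (B'+m)×255) = (4.4625, 123.0375, 119.085)
Round half up → RGB(4, 123, 119)


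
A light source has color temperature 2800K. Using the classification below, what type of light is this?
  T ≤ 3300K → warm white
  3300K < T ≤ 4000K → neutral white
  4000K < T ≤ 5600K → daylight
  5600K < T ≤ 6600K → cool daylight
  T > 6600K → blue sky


Temperature: 2800K
2800K ≤ 3300K → warm white
Classification: warm white


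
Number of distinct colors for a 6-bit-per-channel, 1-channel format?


Total bits = 6 bits/channel × 1 channels = 6 bits
Distinct colors = 2^6
= 64 colors


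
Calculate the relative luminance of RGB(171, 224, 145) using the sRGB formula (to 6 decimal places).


Linearize each channel (sRGB transfer function): c = v/255; c_lin = c/12.92 if c ≤ 0.04045, else ((c+0.055)/1.055)^2.4
  R: 171/255 ≈ 0.670588 > 0.04045 → ((0.670588+0.055)/1.055)^2.4 ≈ 0.407240
  G: 224/255 ≈ 0.878431 > 0.04045 → ((0.878431+0.055)/1.055)^2.4 ≈ 0.745404
  B: 145/255 ≈ 0.568627 > 0.04045 → ((0.568627+0.055)/1.055)^2.4 ≈ 0.283149
R_lin = 0.407240, G_lin = 0.745404, B_lin = 0.283149
L = 0.2126×R + 0.7152×G + 0.0722×B
L = 0.2126×0.407240 + 0.7152×0.745404 + 0.0722×0.283149
L ≈ 0.640136


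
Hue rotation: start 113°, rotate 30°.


New hue = (H + rotation) mod 360
New hue = (113 + 30) mod 360
= 143 mod 360
= 143°


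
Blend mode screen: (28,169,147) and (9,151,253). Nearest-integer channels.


Screen: C = 255 - (255-A)×(255-B)/255, rounded to nearest integer
R: 255 - (255-28)×(255-9)/255 = 255 - 55842/255 ≈ 255 - 218.988 = 36.012 → 36
G: 255 - (255-169)×(255-151)/255 = 255 - 8944/255 ≈ 255 - 35.075 = 219.925 → 220
B: 255 - (255-147)×(255-253)/255 = 255 - 216/255 ≈ 255 - 0.847 = 254.153 → 254
= RGB(36, 220, 254)


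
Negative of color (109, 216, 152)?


Invert: (255-R, 255-G, 255-B)
R: 255-109 = 146
G: 255-216 = 39
B: 255-152 = 103
= RGB(146, 39, 103)


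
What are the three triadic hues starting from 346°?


Triadic: equally spaced at 120° intervals
H1 = 346°
H2 = (346 + 120) mod 360 = 106°
H3 = (346 + 240) mod 360 = 226°
Triadic = 346°, 106°, 226°


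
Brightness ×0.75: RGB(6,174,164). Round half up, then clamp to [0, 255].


Multiply each channel by 0.75, round half up, clamp to [0, 255]
R: 6×0.75 = 4.5 → round → 5
G: 174×0.75 = 130.5 → round → 131
B: 164×0.75 = 123
= RGB(5, 131, 123)


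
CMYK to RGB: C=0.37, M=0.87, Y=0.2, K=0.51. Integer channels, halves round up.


R = 255 × (1-C) × (1-K) = 255 × 0.63 × 0.49 = 78.7185 → 79
G = 255 × (1-M) × (1-K) = 255 × 0.13 × 0.49 = 16.2435 → 16
B = 255 × (1-Y) × (1-K) = 255 × 0.80 × 0.49 = 99.96 → 100
= RGB(79, 16, 100)


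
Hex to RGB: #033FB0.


03 → 3 (R)
3F → 63 (G)
B0 → 176 (B)
= RGB(3, 63, 176)


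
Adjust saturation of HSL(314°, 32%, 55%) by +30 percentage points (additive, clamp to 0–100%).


Original S = 32%
Adjustment = +30 percentage points
New S = 32 + (30) = 62
Clamp to [0, 100] → 62
= HSL(314°, 62%, 55%)


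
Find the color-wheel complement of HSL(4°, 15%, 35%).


Complement = opposite side of color wheel = hue + 180°
H' = (4 + 180) mod 360 = 184°
S and L unchanged.
= HSL(184°, 15%, 35%)


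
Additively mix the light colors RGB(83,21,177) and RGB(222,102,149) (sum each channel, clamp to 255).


Additive: each channel = min(255, C₁+C₂)
R: 83+222 = 305 → 255
G: 21+102 = 123 → 123
B: 177+149 = 326 → 255
= RGB(255, 123, 255)


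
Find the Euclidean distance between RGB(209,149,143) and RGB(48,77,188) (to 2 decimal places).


d = √[(R₁-R₂)² + (G₁-G₂)² + (B₁-B₂)²]
d = √[(209-48)² + (149-77)² + (143-188)²]
d = √[25921 + 5184 + 2025]
d = √33130
d ≈ 182.02


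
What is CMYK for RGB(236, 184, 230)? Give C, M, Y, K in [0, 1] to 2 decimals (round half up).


R'=236/255≈0.9255, G'=184/255≈0.7216, B'=230/255≈0.9020
K = 1 - max(R',G',B') = 1 - 236/255 = 19/255 = 0.07450… → 0.07
(1-R'-K)/(1-K) simplifies to (max-R)/max with max = 236:
C = (236-236)/236 = 0/236 = 0 → 0.00
M = (236-184)/236 = 52/236 = 0.22033… → 0.22
Y = (236-230)/236 = 6/236 = 0.02542… → 0.03
= CMYK(0.00, 0.22, 0.03, 0.07)


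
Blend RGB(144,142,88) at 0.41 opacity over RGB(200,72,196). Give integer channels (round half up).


C = α×F + (1-α)×B, with 1-α = 0.59
R: 0.41×144 + 0.59×200 = 59.04 + 118.00 = 177.04 → 177
G: 0.41×142 + 0.59×72 = 58.22 + 42.48 = 100.70 → 101
B: 0.41×88 + 0.59×196 = 36.08 + 115.64 = 151.72 → 152
= RGB(177, 101, 152)


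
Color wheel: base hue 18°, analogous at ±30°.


Base hue: 18°
Left analog: (18 - 30) mod 360 = 348°
Right analog: (18 + 30) mod 360 = 48°
Analogous hues = 348° and 48°


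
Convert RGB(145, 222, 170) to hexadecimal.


R = 145 → 91 (hex)
G = 222 → DE (hex)
B = 170 → AA (hex)
Hex = #91DEAA


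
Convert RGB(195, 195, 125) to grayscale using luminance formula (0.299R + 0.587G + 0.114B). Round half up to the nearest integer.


Gray = 0.299×R + 0.587×G + 0.114×B
Gray = 0.299×195 + 0.587×195 + 0.114×125
Gray = 58.305 + 114.465 + 14.250
Gray = 187.020 → round half up → 187
Gray = 187


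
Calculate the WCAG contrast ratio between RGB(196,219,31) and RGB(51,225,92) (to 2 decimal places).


Linearize each sRGB channel c=v/255: c/12.92 if c ≤ 0.04045 else ((c+0.055)/1.055)^2.4
L = 0.2126×R_lin + 0.7152×G_lin + 0.0722×B_lin
Color 1 (196,219,31):
  R=196: 196/255≈0.7686 > 0.04045 → ((0.7686+0.055)/1.055)^2.4 ≈ 0.55201
  G=219: 219/255≈0.8588 > 0.04045 → ((0.8588+0.055)/1.055)^2.4 ≈ 0.70838
  B=31: 31/255≈0.1216 > 0.04045 → ((0.1216+0.055)/1.055)^2.4 ≈ 0.01370
  L1 = 0.2126×0.55201 + 0.7152×0.70838 + 0.0722×0.01370 ≈ 0.62498
Color 2 (51,225,92):
  R=51: 51/255≈0.2000 > 0.04045 → ((0.2000+0.055)/1.055)^2.4 ≈ 0.03310
  G=225: 225/255≈0.8824 > 0.04045 → ((0.8824+0.055)/1.055)^2.4 ≈ 0.75294
  B=92: 92/255≈0.3608 > 0.04045 → ((0.3608+0.055)/1.055)^2.4 ≈ 0.10702
  L2 = 0.2126×0.03310 + 0.7152×0.75294 + 0.0722×0.10702 ≈ 0.55327
Lighter = 0.62498, Darker = 0.55327
Ratio = (L_lighter + 0.05) / (L_darker + 0.05)
Ratio = (0.62498 + 0.05) / (0.55327 + 0.05) = 0.67498 / 0.60327 ≈ 1.1189
Ratio ≈ 1.12:1


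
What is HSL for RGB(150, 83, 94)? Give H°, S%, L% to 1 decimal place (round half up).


Normalize: R'=150/255≈0.5882, G'=83/255≈0.3255, B'=94/255≈0.3686
Max=150/255, Min=83/255, Δ=Max-Min=67/255
L = (Max+Min)/2 = (150+83)/510 = 233/510 = 0.45686… → L = 45.7%
L ≤ 0.5 → S = Δ/(Max+Min) = 67/(150+83) = 67/233 = 0.28755… → S = 28.8%
(the 1/255 factors cancel in S and H, so raw channel differences can be used)
Max is R' → H = 60 × (((G-B)/Δ) mod 6) = 60 × (((83-94)/67) mod 6)
  (-11)/67 = -0.1641…; negative, so add 6 → 5.8358…
  H = 60 × 5.8358… = 350.149…° → H = 350.1°
= HSL(350.1°, 28.8%, 45.7%)


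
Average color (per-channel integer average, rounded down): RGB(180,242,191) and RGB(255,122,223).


Midpoint: each channel = ⌊(C₁+C₂)/2⌋
R: ⌊(180+255)/2⌋ = 217
G: ⌊(242+122)/2⌋ = 182
B: ⌊(191+223)/2⌋ = 207
= RGB(217, 182, 207)


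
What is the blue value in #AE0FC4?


Color: #AE0FC4
R = AE = 174
G = 0F = 15
B = C4 = 196
Blue = 196
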